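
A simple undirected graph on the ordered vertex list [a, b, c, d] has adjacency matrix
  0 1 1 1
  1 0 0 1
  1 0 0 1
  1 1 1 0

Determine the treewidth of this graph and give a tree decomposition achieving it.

Treewidth 2.
One optimal decomposition is:
Bags: B1 = {a, b, d}  B2 = {a, c, d}
Tree: B1–B2

Every bag has size at most 3, so the width is 3 − 1 = 2 and tw(G) ≤ 2. On the other hand G contains the 3-clique {a, c, d}. A clique must lie in a single bag of any decomposition, so no decomposition can have width below 2. Hence tw(G) = 2 exactly.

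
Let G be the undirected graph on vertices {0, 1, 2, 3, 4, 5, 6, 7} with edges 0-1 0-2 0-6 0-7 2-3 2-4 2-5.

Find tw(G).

1

A width-1 tree decomposition is:
Bags: B1 = {0, 7}  B2 = {0, 2}  B3 = {2, 4}  B4 = {2, 5}  B5 = {0, 1}  B6 = {2, 3}  B7 = {0, 6}
Tree: B1–B2, B2–B3, B3–B4, B1–B5, B3–B6, B2–B7
The largest bag has 2 vertices, giving width 1; this decomposition certifies tw(G) ≤ 1. G has an edge, so its treewidth is at least 1. The upper and lower bounds meet at 1, so that is the treewidth.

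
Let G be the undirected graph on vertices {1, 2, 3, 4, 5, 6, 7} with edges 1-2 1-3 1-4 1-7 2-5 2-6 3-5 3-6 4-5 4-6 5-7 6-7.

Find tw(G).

A width-3 tree decomposition is:
Bags: B1 = {1, 4, 5, 6}  B2 = {1, 3, 5, 6}  B3 = {1, 5, 6, 7}  B4 = {1, 2, 5, 6}
Tree: B1–B2, B2–B3, B3–B4
The largest bag has 4 vertices, giving width 3; this decomposition certifies tw(G) ≤ 3. For the lower bound: the 4 vertex sets {4,6}, {1,3}, {5}, {7} are disjoint, each induces a connected subgraph, and every pair is joined by at least one edge of G. Contracting each set to a single vertex therefore yields K_{4} as a minor, and since treewidth is minor-monotone, tw(G) ≥ tw(K_{4}) = 3. The upper and lower bounds meet at 3, so that is the treewidth.

3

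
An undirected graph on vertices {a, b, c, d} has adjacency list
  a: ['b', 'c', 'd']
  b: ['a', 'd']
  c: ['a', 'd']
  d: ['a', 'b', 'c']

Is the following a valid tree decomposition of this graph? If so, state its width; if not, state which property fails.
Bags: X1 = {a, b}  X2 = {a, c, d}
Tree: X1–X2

A tree decomposition must satisfy three properties: every vertex lies in some bag; for every edge, both endpoints lie together in some bag; and for every vertex, the bags containing it form a connected subtree. Here edge (d,b) lies in no bag, so the decomposition is invalid.

No — edge (d,b) lies in no bag.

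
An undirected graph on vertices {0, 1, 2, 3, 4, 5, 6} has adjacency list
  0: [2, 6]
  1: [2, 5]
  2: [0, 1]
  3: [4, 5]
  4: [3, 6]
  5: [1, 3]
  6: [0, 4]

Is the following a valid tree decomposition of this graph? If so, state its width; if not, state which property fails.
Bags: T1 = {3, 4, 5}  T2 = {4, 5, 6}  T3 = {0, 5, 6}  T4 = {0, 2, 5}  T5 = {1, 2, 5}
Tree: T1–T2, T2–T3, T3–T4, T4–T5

Yes; width 2.

Vertex coverage: the bags together contain {0, 1, 2, 3, 4, 5, 6}, the full vertex set. Edge coverage: each edge of G has both endpoints in at least one bag. Running intersection: for every vertex, the bags containing it form a connected subtree. All three properties hold, so this is a valid tree decomposition of width max|bag| − 1 = 2, and hence tw(G) ≤ 2.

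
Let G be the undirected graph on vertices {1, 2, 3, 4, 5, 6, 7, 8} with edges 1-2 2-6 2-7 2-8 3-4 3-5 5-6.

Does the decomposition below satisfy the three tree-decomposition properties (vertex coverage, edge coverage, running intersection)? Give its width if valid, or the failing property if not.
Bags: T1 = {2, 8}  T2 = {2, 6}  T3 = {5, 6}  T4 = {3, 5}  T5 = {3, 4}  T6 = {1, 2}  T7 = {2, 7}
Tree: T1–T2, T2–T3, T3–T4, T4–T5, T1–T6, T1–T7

Vertex coverage: the bags together contain {1, 2, 3, 4, 5, 6, 7, 8}, the full vertex set. Edge coverage: each edge of G has both endpoints in at least one bag. Running intersection: for every vertex, the bags containing it form a connected subtree. All three properties hold, so this is a valid tree decomposition of width max|bag| − 1 = 1, and hence tw(G) ≤ 1.

Yes; width 1.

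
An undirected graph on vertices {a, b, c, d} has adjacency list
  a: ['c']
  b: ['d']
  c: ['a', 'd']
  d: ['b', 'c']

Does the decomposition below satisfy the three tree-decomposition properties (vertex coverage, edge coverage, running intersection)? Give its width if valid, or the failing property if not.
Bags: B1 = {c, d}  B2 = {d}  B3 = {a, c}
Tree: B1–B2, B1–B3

A tree decomposition must satisfy three properties: every vertex lies in some bag; for every edge, both endpoints lie together in some bag; and for every vertex, the bags containing it form a connected subtree. Here vertex b appears in no bag, so the decomposition is invalid.

No — vertex b appears in no bag.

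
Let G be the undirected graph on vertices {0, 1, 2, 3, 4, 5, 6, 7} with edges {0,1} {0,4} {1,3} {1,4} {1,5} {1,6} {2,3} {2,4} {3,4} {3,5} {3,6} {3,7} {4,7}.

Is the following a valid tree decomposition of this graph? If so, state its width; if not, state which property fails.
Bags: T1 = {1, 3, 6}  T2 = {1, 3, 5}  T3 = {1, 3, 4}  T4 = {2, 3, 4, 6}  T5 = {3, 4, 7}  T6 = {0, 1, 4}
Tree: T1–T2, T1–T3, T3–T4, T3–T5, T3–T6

No — bags containing vertex 6 are not connected in the tree.

A tree decomposition must satisfy three properties: every vertex lies in some bag; for every edge, both endpoints lie together in some bag; and for every vertex, the bags containing it form a connected subtree. Here bags containing vertex 6 are not connected in the tree, so the decomposition is invalid.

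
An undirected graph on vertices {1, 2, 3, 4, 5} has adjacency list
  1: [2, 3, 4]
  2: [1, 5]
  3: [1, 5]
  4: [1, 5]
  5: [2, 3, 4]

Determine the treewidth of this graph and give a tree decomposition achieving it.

Each bag holds 3 vertices, so the decomposition has width 2, which upper-bounds the treewidth. Since 5–4–1–2–5 is a cycle in G, G is not acyclic. Forests are exactly the graphs of treewidth ≤ 1, so tw(G) ≥ 2. The upper and lower bounds meet at 2, so that is the treewidth.

Treewidth 2.
Bags: B1 = {1, 4, 5}  B2 = {1, 2, 5}  B3 = {1, 3, 5}
Tree: B1–B2, B2–B3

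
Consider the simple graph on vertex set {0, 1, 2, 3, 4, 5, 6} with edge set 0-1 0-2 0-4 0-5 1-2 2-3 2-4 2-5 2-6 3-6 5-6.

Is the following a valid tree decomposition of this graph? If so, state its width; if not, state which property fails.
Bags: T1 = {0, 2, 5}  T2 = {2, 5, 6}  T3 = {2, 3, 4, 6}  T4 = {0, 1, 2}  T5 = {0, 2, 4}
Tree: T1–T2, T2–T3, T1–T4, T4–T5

A tree decomposition must satisfy three properties: every vertex lies in some bag; for every edge, both endpoints lie together in some bag; and for every vertex, the bags containing it form a connected subtree. Here bags containing vertex 4 are not connected in the tree, so the decomposition is invalid.

No — bags containing vertex 4 are not connected in the tree.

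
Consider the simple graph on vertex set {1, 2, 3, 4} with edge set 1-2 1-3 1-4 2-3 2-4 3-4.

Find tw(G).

A width-3 tree decomposition is:
Bags: B1 = {1, 2, 3, 4}
Tree: (single bag)
A single bag containing all 4 vertices is trivially a valid decomposition of width 3. Conversely, {1, 2, 3, 4} is a clique of size 4, and the vertices of any clique must share a bag in every tree decomposition; so some bag has ≥ 4 vertices and tw(G) ≥ 3. Combining the bounds, tw(G) = 3.

3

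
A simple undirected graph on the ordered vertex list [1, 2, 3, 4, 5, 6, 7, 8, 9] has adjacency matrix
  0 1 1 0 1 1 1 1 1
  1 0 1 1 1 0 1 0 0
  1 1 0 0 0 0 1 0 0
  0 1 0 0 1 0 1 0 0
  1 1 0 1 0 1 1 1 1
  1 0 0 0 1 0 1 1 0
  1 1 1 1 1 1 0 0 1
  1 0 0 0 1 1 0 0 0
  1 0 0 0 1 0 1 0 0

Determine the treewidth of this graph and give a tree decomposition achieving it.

Every bag has size at most 4, so the width is 4 − 1 = 3 and tw(G) ≤ 3. Conversely, {1, 2, 3, 7} is a clique of size 4, and the vertices of any clique must share a bag in every tree decomposition; so some bag has ≥ 4 vertices and tw(G) ≥ 3. Hence tw(G) = 3 exactly.

Treewidth 3.
One such decomposition:
Bags: B1 = {1, 2, 5, 7}  B2 = {1, 2, 3, 7}  B3 = {1, 5, 6, 7}  B4 = {1, 5, 7, 9}  B5 = {2, 4, 5, 7}  B6 = {1, 5, 6, 8}
Tree: B1–B2, B1–B3, B1–B4, B1–B5, B3–B6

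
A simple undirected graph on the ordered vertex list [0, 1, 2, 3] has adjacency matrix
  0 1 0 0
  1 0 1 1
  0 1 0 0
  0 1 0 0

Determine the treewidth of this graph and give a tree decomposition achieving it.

Treewidth 1.
One such decomposition:
Bags: B1 = {1, 2}  B2 = {0, 1}  B3 = {1, 3}
Tree: B1–B2, B1–B3

The largest bag has 2 vertices, giving width 1; this decomposition certifies tw(G) ≤ 1. G has an edge, so its treewidth is at least 1. Therefore the treewidth is 1.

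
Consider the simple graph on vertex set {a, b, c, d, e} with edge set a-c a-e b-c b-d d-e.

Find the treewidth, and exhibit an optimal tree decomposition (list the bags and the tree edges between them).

Every bag has size at most 3, so the width is 3 − 1 = 2 and tw(G) ≤ 2. For the lower bound, G contains the cycle e–d–b–c–a–e, so G is not a forest; only forests have treewidth ≤ 1, hence tw(G) ≥ 2. Hence tw(G) = 2 exactly.

Treewidth 2.
One such decomposition:
Bags: B1 = {b, d, e}  B2 = {b, c, e}  B3 = {a, c, e}
Tree: B1–B2, B2–B3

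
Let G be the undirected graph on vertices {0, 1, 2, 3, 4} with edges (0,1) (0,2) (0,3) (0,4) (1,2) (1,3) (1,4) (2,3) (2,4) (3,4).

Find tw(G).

A width-4 tree decomposition is:
Bags: B1 = {0, 1, 2, 3, 4}
Tree: (single bag)
With just one bag of size 5, the width is 5 − 1 = 4, so tw(G) ≤ 4. For the lower bound, the 5 vertices {0, 1, 2, 3, 4} are pairwise adjacent, and any tree decomposition puts a clique entirely inside one bag — forcing width ≥ 4. Therefore the treewidth is 4.

4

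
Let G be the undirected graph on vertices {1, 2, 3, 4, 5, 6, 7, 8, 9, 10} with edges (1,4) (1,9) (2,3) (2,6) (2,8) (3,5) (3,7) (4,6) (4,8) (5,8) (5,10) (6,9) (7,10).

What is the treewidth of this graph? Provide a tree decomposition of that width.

Each bag holds 3 vertices, so the decomposition has width 2, which upper-bounds the treewidth. For the lower bound, G contains the cycle 1–9–6–4–1, so G is not a forest; only forests have treewidth ≤ 1, hence tw(G) ≥ 2. Hence tw(G) = 2 exactly.

Treewidth 2.
One optimal decomposition is:
Bags: B1 = {1, 4, 9}  B2 = {4, 6, 9}  B3 = {4, 6, 8}  B4 = {2, 6, 8}  B5 = {2, 5, 8}  B6 = {2, 3, 5}  B7 = {3, 5, 10}  B8 = {3, 7, 10}
Tree: B1–B2, B2–B3, B3–B4, B4–B5, B5–B6, B6–B7, B7–B8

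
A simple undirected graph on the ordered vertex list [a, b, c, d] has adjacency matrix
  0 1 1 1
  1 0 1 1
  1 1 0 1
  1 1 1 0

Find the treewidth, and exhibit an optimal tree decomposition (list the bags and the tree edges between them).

Treewidth 3.
One optimal decomposition is:
Bags: B1 = {a, b, c, d}
Tree: (single bag)

With just one bag of size 4, the width is 4 − 1 = 3, so tw(G) ≤ 3. On the other hand G contains the 4-clique {a, b, c, d}. A clique must lie in a single bag of any decomposition, so no decomposition can have width below 3. Combining the bounds, tw(G) = 3.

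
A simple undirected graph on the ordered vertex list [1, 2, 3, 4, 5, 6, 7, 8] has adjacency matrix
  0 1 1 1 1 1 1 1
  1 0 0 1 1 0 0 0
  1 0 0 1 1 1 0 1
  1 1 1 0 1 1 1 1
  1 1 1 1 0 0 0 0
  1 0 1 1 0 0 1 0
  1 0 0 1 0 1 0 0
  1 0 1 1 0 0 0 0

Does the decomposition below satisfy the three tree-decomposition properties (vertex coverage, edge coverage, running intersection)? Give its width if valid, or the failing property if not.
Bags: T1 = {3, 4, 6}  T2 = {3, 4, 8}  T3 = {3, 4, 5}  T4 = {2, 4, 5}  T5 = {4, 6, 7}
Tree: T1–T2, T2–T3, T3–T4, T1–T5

A tree decomposition must satisfy three properties: every vertex lies in some bag; for every edge, both endpoints lie together in some bag; and for every vertex, the bags containing it form a connected subtree. Here vertex 1 appears in no bag, so the decomposition is invalid.

No — vertex 1 appears in no bag.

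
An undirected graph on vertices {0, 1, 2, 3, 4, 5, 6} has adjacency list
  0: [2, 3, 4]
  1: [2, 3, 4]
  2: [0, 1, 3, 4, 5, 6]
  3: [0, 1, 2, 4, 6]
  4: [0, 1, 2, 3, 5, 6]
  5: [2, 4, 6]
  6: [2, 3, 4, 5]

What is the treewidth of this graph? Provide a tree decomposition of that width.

Treewidth 3.
One such decomposition:
Bags: B1 = {2, 4, 5, 6}  B2 = {2, 3, 4, 6}  B3 = {0, 2, 3, 4}  B4 = {1, 2, 3, 4}
Tree: B1–B2, B2–B3, B3–B4

Each bag holds 4 vertices, so the decomposition has width 3, which upper-bounds the treewidth. On the other hand G contains the 4-clique {0, 2, 3, 4}. A clique must lie in a single bag of any decomposition, so no decomposition can have width below 3. Therefore the treewidth is 3.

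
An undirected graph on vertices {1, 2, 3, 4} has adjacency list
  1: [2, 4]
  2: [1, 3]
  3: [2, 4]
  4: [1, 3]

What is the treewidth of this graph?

2

A width-2 tree decomposition is:
Bags: B1 = {1, 2, 4}  B2 = {2, 3, 4}
Tree: B1–B2
Each bag holds 3 vertices, so the decomposition has width 2, which upper-bounds the treewidth. The edges 4–1–2–3–4 form a cycle, so G is not a tree and its treewidth is at least 2. Therefore the treewidth is 2.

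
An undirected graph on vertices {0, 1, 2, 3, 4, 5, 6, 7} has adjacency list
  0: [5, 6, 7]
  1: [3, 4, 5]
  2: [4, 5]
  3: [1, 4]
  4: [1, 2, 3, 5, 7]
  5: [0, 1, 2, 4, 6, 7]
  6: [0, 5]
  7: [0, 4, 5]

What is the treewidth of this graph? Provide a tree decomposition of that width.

Treewidth 2.
One such decomposition:
Bags: B1 = {2, 4, 5}  B2 = {1, 4, 5}  B3 = {1, 3, 4}  B4 = {4, 5, 7}  B5 = {0, 5, 7}  B6 = {0, 5, 6}
Tree: B1–B2, B2–B3, B2–B4, B4–B5, B5–B6

Every bag has size at most 3, so the width is 3 − 1 = 2 and tw(G) ≤ 2. On the other hand G contains the 3-clique {1, 3, 4}. A clique must lie in a single bag of any decomposition, so no decomposition can have width below 2. Combining the bounds, tw(G) = 2.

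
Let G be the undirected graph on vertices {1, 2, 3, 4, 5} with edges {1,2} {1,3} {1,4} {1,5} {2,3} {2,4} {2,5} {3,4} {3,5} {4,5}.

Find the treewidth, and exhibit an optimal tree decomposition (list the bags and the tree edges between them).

Treewidth 4.
One optimal decomposition is:
Bags: B1 = {1, 2, 3, 4, 5}
Tree: (single bag)

A single bag containing all 5 vertices is trivially a valid decomposition of width 4. For the lower bound, the 5 vertices {1, 2, 3, 4, 5} are pairwise adjacent, and any tree decomposition puts a clique entirely inside one bag — forcing width ≥ 4. Therefore the treewidth is 4.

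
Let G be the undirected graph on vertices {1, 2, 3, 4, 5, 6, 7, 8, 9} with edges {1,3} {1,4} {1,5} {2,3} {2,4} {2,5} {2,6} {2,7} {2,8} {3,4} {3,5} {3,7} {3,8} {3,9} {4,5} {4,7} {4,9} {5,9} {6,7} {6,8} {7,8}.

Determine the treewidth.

3

A width-3 tree decomposition is:
Bags: B1 = {2, 3, 7, 8}  B2 = {2, 3, 4, 7}  B3 = {2, 3, 4, 5}  B4 = {3, 4, 5, 9}  B5 = {2, 6, 7, 8}  B6 = {1, 3, 4, 5}
Tree: B1–B2, B2–B3, B3–B4, B1–B5, B3–B6
The largest bag has 4 vertices, giving width 3; this decomposition certifies tw(G) ≤ 3. Conversely, {2, 3, 7, 8} is a clique of size 4, and the vertices of any clique must share a bag in every tree decomposition; so some bag has ≥ 4 vertices and tw(G) ≥ 3. The upper and lower bounds meet at 3, so that is the treewidth.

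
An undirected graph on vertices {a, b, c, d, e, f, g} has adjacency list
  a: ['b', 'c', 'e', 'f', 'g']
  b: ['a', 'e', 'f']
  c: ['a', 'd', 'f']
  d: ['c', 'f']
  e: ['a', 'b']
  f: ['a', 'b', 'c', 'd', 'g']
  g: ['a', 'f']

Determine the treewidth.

A width-2 tree decomposition is:
Bags: B1 = {a, c, f}  B2 = {a, b, f}  B3 = {a, b, e}  B4 = {a, f, g}  B5 = {c, d, f}
Tree: B1–B2, B2–B3, B1–B4, B1–B5
The largest bag has 3 vertices, giving width 2; this decomposition certifies tw(G) ≤ 2. For the lower bound, the 3 vertices {a, b, e} are pairwise adjacent, and any tree decomposition puts a clique entirely inside one bag — forcing width ≥ 2. Combining the bounds, tw(G) = 2.

2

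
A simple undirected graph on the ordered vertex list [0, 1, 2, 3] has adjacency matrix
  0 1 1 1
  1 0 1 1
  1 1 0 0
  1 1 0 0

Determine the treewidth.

A width-2 tree decomposition is:
Bags: B1 = {0, 1, 2}  B2 = {0, 1, 3}
Tree: B1–B2
Every bag has size at most 3, so the width is 3 − 1 = 2 and tw(G) ≤ 2. On the other hand G contains the 3-clique {0, 1, 2}. A clique must lie in a single bag of any decomposition, so no decomposition can have width below 2. The upper and lower bounds meet at 2, so that is the treewidth.

2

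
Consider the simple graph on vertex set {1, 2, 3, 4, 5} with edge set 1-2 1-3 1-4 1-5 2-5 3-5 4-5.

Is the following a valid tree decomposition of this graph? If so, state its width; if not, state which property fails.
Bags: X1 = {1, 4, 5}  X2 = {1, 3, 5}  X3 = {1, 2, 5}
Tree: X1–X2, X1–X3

Vertex coverage: the bags together contain {1, 2, 3, 4, 5}, the full vertex set. Edge coverage: each edge of G has both endpoints in at least one bag. Running intersection: for every vertex, the bags containing it form a connected subtree. All three properties hold, so this is a valid tree decomposition of width max|bag| − 1 = 2, and hence tw(G) ≤ 2.

Yes; width 2.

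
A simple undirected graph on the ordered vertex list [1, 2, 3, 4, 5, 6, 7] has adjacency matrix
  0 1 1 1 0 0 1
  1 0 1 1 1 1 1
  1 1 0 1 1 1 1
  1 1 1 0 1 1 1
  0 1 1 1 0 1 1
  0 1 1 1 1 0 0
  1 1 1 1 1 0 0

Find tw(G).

4

A width-4 tree decomposition is:
Bags: B1 = {2, 3, 4, 5, 7}  B2 = {2, 3, 4, 5, 6}  B3 = {1, 2, 3, 4, 7}
Tree: B1–B2, B1–B3
The largest bag has 5 vertices, giving width 4; this decomposition certifies tw(G) ≤ 4. On the other hand G contains the 5-clique {1, 2, 3, 4, 7}. A clique must lie in a single bag of any decomposition, so no decomposition can have width below 4. The upper and lower bounds meet at 4, so that is the treewidth.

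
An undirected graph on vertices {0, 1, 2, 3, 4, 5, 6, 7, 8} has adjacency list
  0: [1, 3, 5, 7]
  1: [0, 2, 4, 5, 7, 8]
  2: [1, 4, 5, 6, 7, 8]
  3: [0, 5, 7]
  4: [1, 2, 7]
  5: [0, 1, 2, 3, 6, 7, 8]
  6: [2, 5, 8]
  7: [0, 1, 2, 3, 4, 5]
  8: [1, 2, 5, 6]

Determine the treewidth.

A width-3 tree decomposition is:
Bags: B1 = {1, 2, 5, 7}  B2 = {1, 2, 5, 8}  B3 = {0, 1, 5, 7}  B4 = {0, 3, 5, 7}  B5 = {1, 2, 4, 7}  B6 = {2, 5, 6, 8}
Tree: B1–B2, B1–B3, B3–B4, B1–B5, B2–B6
Each bag holds 4 vertices, so the decomposition has width 3, which upper-bounds the treewidth. For the lower bound, the 4 vertices {1, 2, 4, 7} are pairwise adjacent, and any tree decomposition puts a clique entirely inside one bag — forcing width ≥ 3. Hence tw(G) = 3 exactly.

3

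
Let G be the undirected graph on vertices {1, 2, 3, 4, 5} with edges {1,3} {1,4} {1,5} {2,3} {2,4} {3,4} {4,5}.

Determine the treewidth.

A width-2 tree decomposition is:
Bags: B1 = {1, 4, 5}  B2 = {1, 3, 4}  B3 = {2, 3, 4}
Tree: B1–B2, B2–B3
The largest bag has 3 vertices, giving width 2; this decomposition certifies tw(G) ≤ 2. On the other hand G contains the 3-clique {1, 3, 4}. A clique must lie in a single bag of any decomposition, so no decomposition can have width below 2. Hence tw(G) = 2 exactly.

2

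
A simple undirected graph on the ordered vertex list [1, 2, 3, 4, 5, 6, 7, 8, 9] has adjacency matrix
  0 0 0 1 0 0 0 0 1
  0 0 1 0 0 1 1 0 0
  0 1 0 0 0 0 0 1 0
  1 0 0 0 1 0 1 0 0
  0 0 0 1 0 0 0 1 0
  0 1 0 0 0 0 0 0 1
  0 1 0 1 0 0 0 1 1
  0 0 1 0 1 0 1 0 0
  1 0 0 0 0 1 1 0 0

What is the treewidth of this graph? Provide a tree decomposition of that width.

Treewidth 3.
Bags: B1 = {1, 4, 5, 9}  B2 = {4, 5, 7, 9}  B3 = {5, 7, 8, 9}  B4 = {6, 7, 8, 9}  B5 = {2, 6, 7, 8}  B6 = {2, 3, 6, 8}
Tree: B1–B2, B2–B3, B3–B4, B4–B5, B5–B6

Every bag has size at most 4, so the width is 4 − 1 = 3 and tw(G) ≤ 3. For the lower bound: the 4 vertex sets {1,4,5}, {9}, {7}, {2,3,6,8} are disjoint, each induces a connected subgraph, and every pair is joined by at least one edge of G. Contracting each set to a single vertex therefore yields K_{4} as a minor, and since treewidth is minor-monotone, tw(G) ≥ tw(K_{4}) = 3. Hence tw(G) = 3 exactly.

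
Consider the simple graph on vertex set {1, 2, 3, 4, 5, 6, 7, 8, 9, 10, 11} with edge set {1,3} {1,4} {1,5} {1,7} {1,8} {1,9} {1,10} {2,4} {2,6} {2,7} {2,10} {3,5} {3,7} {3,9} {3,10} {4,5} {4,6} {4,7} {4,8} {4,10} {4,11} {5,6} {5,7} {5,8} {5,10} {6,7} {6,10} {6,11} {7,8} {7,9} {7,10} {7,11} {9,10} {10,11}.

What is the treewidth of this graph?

A width-4 tree decomposition is:
Bags: B1 = {1, 4, 5, 7, 10}  B2 = {1, 3, 5, 7, 10}  B3 = {1, 3, 7, 9, 10}  B4 = {4, 5, 6, 7, 10}  B5 = {1, 4, 5, 7, 8}  B6 = {2, 4, 6, 7, 10}  B7 = {4, 6, 7, 10, 11}
Tree: B1–B2, B2–B3, B1–B4, B1–B5, B4–B6, B4–B7
Every bag has size at most 5, so the width is 5 − 1 = 4 and tw(G) ≤ 4. Conversely, {1, 4, 5, 7, 8} is a clique of size 5, and the vertices of any clique must share a bag in every tree decomposition; so some bag has ≥ 5 vertices and tw(G) ≥ 4. Combining the bounds, tw(G) = 4.

4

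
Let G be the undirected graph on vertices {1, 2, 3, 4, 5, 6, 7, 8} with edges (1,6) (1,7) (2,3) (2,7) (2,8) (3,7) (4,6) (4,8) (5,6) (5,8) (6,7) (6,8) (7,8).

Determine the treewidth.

A width-2 tree decomposition is:
Bags: B1 = {4, 6, 8}  B2 = {6, 7, 8}  B3 = {1, 6, 7}  B4 = {2, 7, 8}  B5 = {2, 3, 7}  B6 = {5, 6, 8}
Tree: B1–B2, B2–B3, B2–B4, B4–B5, B1–B6
Every bag has size at most 3, so the width is 3 − 1 = 2 and tw(G) ≤ 2. Conversely, {2, 7, 8} is a clique of size 3, and the vertices of any clique must share a bag in every tree decomposition; so some bag has ≥ 3 vertices and tw(G) ≥ 2. Therefore the treewidth is 2.

2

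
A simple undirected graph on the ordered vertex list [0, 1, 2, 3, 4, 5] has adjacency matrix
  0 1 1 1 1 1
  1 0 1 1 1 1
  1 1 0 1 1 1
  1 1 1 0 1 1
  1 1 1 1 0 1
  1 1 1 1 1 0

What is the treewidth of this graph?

5

A width-5 tree decomposition is:
Bags: B1 = {0, 1, 2, 3, 4, 5}
Tree: (single bag)
A single bag containing all 6 vertices is trivially a valid decomposition of width 5. On the other hand G contains the 6-clique {0, 1, 2, 3, 4, 5}. A clique must lie in a single bag of any decomposition, so no decomposition can have width below 5. The upper and lower bounds meet at 5, so that is the treewidth.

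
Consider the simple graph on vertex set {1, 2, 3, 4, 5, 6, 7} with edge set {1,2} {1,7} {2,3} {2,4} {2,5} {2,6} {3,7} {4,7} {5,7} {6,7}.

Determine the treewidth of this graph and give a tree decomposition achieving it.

The largest bag has 3 vertices, giving width 2; this decomposition certifies tw(G) ≤ 2. For the lower bound, G contains the cycle 7–3–2–6–7, so G is not a forest; only forests have treewidth ≤ 1, hence tw(G) ≥ 2. Combining the bounds, tw(G) = 2.

Treewidth 2.
Bags: B1 = {2, 3, 7}  B2 = {2, 6, 7}  B3 = {1, 2, 7}  B4 = {2, 4, 7}  B5 = {2, 5, 7}
Tree: B1–B2, B2–B3, B3–B4, B4–B5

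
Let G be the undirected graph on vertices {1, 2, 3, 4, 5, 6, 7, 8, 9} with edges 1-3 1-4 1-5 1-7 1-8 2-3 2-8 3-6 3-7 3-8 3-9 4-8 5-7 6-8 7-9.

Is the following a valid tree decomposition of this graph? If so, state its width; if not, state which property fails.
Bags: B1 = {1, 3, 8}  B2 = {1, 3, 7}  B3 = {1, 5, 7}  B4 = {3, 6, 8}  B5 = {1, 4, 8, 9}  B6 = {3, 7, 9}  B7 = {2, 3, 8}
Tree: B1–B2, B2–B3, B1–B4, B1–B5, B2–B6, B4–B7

A tree decomposition must satisfy three properties: every vertex lies in some bag; for every edge, both endpoints lie together in some bag; and for every vertex, the bags containing it form a connected subtree. Here bags containing vertex 9 are not connected in the tree, so the decomposition is invalid.

No — bags containing vertex 9 are not connected in the tree.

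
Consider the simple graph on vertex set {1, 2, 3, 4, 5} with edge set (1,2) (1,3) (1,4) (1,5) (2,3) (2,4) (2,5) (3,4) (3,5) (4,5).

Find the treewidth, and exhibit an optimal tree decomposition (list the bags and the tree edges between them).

Treewidth 4.
Bags: B1 = {1, 2, 3, 4, 5}
Tree: (single bag)

With just one bag of size 5, the width is 5 − 1 = 4, so tw(G) ≤ 4. On the other hand G contains the 5-clique {1, 2, 3, 4, 5}. A clique must lie in a single bag of any decomposition, so no decomposition can have width below 4. Therefore the treewidth is 4.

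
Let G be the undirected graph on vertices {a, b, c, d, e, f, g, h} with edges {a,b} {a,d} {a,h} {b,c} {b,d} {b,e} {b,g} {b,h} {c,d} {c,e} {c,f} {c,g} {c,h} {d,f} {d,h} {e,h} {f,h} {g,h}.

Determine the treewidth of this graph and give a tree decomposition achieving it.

Each bag holds 4 vertices, so the decomposition has width 3, which upper-bounds the treewidth. On the other hand G contains the 4-clique {c, d, f, h}. A clique must lie in a single bag of any decomposition, so no decomposition can have width below 3. Therefore the treewidth is 3.

Treewidth 3.
One optimal decomposition is:
Bags: B1 = {b, c, e, h}  B2 = {b, c, d, h}  B3 = {c, d, f, h}  B4 = {b, c, g, h}  B5 = {a, b, d, h}
Tree: B1–B2, B2–B3, B1–B4, B2–B5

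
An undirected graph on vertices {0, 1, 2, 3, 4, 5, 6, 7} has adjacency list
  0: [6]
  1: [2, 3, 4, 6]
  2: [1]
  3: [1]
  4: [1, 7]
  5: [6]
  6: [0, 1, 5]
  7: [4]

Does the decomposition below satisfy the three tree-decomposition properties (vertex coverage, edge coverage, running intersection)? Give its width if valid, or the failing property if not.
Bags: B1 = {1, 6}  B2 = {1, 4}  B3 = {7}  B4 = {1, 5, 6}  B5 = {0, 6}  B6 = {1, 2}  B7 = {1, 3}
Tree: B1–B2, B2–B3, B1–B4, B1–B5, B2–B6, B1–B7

No — edge (4,7) lies in no bag.

A tree decomposition must satisfy three properties: every vertex lies in some bag; for every edge, both endpoints lie together in some bag; and for every vertex, the bags containing it form a connected subtree. Here edge (4,7) lies in no bag, so the decomposition is invalid.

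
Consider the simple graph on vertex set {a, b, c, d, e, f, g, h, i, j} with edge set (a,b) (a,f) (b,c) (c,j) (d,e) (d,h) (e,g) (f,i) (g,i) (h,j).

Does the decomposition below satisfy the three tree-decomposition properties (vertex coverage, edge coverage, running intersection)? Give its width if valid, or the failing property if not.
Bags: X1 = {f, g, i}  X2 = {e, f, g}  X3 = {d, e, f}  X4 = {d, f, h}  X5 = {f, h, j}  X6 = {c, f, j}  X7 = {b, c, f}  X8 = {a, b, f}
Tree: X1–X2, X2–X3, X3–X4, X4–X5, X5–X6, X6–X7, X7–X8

Vertex coverage: the bags together contain {a, b, c, d, e, f, g, h, i, j}, the full vertex set. Edge coverage: each edge of G has both endpoints in at least one bag. Running intersection: for every vertex, the bags containing it form a connected subtree. All three properties hold, so this is a valid tree decomposition of width max|bag| − 1 = 2, and hence tw(G) ≤ 2.

Yes; width 2.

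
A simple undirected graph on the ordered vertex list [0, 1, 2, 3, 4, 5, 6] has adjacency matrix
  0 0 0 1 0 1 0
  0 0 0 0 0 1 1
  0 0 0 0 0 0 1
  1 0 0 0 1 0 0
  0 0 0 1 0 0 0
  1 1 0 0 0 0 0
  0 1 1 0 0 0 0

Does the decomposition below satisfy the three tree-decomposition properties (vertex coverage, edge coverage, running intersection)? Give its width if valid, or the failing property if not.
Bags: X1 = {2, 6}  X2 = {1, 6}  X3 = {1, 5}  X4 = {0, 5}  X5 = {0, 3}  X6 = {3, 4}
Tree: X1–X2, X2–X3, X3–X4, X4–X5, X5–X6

Checking the three conditions: (i) the bags cover all of {0, 1, 2, 3, 4, 5, 6}; (ii) for each edge, some bag contains both endpoints; (iii) the bags containing any fixed vertex form a subtree. All hold, so the decomposition is valid with width 2 − 1 = 1.

Yes; width 1.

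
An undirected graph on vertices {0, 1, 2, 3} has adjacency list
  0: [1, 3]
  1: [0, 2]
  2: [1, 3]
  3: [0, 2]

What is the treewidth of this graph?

2

A width-2 tree decomposition is:
Bags: B1 = {0, 1, 3}  B2 = {1, 2, 3}
Tree: B1–B2
Every bag has size at most 3, so the width is 3 − 1 = 2 and tw(G) ≤ 2. Since 1–0–3–2–1 is a cycle in G, G is not acyclic. Forests are exactly the graphs of treewidth ≤ 1, so tw(G) ≥ 2. Therefore the treewidth is 2.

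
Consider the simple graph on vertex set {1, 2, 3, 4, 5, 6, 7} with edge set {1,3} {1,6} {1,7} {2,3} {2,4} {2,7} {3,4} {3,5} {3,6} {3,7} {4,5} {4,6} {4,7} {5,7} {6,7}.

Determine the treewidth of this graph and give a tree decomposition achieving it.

Each bag holds 4 vertices, so the decomposition has width 3, which upper-bounds the treewidth. Conversely, {1, 3, 6, 7} is a clique of size 4, and the vertices of any clique must share a bag in every tree decomposition; so some bag has ≥ 4 vertices and tw(G) ≥ 3. The upper and lower bounds meet at 3, so that is the treewidth.

Treewidth 3.
One optimal decomposition is:
Bags: B1 = {3, 4, 6, 7}  B2 = {3, 4, 5, 7}  B3 = {2, 3, 4, 7}  B4 = {1, 3, 6, 7}
Tree: B1–B2, B2–B3, B1–B4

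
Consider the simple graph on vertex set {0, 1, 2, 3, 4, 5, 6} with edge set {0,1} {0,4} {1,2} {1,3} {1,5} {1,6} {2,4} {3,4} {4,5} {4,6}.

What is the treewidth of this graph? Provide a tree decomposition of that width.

Treewidth 2.
One optimal decomposition is:
Bags: B1 = {1, 3, 4}  B2 = {1, 4, 5}  B3 = {1, 2, 4}  B4 = {0, 1, 4}  B5 = {1, 4, 6}
Tree: B1–B2, B2–B3, B3–B4, B4–B5

Every bag has size at most 3, so the width is 3 − 1 = 2 and tw(G) ≤ 2. The edges 4–3–1–5–4 form a cycle, so G is not a tree and its treewidth is at least 2. Combining the bounds, tw(G) = 2.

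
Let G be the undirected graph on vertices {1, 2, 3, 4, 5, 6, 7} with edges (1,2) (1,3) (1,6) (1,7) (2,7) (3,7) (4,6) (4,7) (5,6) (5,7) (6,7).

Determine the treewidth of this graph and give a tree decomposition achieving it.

Treewidth 2.
Bags: B1 = {5, 6, 7}  B2 = {1, 6, 7}  B3 = {1, 2, 7}  B4 = {4, 6, 7}  B5 = {1, 3, 7}
Tree: B1–B2, B2–B3, B2–B4, B3–B5

The largest bag has 3 vertices, giving width 2; this decomposition certifies tw(G) ≤ 2. On the other hand G contains the 3-clique {1, 2, 7}. A clique must lie in a single bag of any decomposition, so no decomposition can have width below 2. Therefore the treewidth is 2.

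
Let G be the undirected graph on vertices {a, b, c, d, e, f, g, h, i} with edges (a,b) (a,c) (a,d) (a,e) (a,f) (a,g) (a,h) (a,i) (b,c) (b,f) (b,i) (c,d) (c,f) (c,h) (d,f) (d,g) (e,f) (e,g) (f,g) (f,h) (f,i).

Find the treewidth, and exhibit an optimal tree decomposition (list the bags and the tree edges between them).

Treewidth 3.
One such decomposition:
Bags: B1 = {a, c, d, f}  B2 = {a, b, c, f}  B3 = {a, d, f, g}  B4 = {a, c, f, h}  B5 = {a, b, f, i}  B6 = {a, e, f, g}
Tree: B1–B2, B1–B3, B2–B4, B2–B5, B3–B6

Each bag holds 4 vertices, so the decomposition has width 3, which upper-bounds the treewidth. Conversely, {a, d, f, g} is a clique of size 4, and the vertices of any clique must share a bag in every tree decomposition; so some bag has ≥ 4 vertices and tw(G) ≥ 3. Hence tw(G) = 3 exactly.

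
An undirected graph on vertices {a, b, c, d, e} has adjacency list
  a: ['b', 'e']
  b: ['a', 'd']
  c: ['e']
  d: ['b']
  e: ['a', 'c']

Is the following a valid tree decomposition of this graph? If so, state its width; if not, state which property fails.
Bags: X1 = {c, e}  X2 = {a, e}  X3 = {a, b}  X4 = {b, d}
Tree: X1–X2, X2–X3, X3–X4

Every vertex of G appears in some bag (union = {a, b, c, d, e}); every edge is covered by a bag; and for each vertex v the set of bags containing v is connected in the bag tree. The decomposition is therefore valid. The largest bag has 2 vertices, so the width is 1.

Yes; width 1.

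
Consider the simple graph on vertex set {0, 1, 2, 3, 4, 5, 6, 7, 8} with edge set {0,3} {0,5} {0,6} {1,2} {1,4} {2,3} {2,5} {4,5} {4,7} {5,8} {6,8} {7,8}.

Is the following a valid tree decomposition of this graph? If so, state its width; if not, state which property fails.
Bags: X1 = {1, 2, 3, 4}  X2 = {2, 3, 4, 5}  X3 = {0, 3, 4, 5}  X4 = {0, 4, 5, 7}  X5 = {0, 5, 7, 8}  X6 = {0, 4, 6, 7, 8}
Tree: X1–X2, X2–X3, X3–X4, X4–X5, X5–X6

A tree decomposition must satisfy three properties: every vertex lies in some bag; for every edge, both endpoints lie together in some bag; and for every vertex, the bags containing it form a connected subtree. Here bags containing vertex 4 are not connected in the tree, so the decomposition is invalid.

No — bags containing vertex 4 are not connected in the tree.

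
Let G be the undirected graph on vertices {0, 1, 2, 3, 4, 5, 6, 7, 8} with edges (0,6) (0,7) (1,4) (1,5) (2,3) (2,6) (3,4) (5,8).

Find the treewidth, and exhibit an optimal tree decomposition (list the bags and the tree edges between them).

Every bag has size at most 2, so the width is 2 − 1 = 1 and tw(G) ≤ 1. G has an edge, so its treewidth is at least 1. Hence tw(G) = 1 exactly.

Treewidth 1.
One such decomposition:
Bags: B1 = {0, 7}  B2 = {0, 6}  B3 = {2, 6}  B4 = {2, 3}  B5 = {3, 4}  B6 = {1, 4}  B7 = {1, 5}  B8 = {5, 8}
Tree: B1–B2, B2–B3, B3–B4, B4–B5, B5–B6, B6–B7, B7–B8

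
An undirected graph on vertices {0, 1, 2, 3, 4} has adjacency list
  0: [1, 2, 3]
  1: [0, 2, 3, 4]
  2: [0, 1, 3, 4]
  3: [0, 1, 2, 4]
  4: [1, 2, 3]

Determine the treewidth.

A width-3 tree decomposition is:
Bags: B1 = {0, 1, 2, 3}  B2 = {1, 2, 3, 4}
Tree: B1–B2
Every bag has size at most 4, so the width is 4 − 1 = 3 and tw(G) ≤ 3. Conversely, {0, 1, 2, 3} is a clique of size 4, and the vertices of any clique must share a bag in every tree decomposition; so some bag has ≥ 4 vertices and tw(G) ≥ 3. Combining the bounds, tw(G) = 3.

3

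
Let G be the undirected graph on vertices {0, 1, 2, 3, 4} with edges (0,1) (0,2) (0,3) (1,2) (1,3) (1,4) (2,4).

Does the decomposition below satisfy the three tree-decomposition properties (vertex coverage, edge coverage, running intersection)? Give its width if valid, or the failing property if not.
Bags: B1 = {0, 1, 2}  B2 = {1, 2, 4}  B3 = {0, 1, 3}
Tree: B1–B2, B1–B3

Checking the three conditions: (i) the bags cover all of {0, 1, 2, 3, 4}; (ii) for each edge, some bag contains both endpoints; (iii) the bags containing any fixed vertex form a subtree. All hold, so the decomposition is valid with width 3 − 1 = 2.

Yes; width 2.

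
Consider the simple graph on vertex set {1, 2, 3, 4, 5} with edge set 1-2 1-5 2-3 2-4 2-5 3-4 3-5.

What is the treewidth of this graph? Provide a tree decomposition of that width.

Each bag holds 3 vertices, so the decomposition has width 2, which upper-bounds the treewidth. Conversely, {1, 2, 5} is a clique of size 3, and the vertices of any clique must share a bag in every tree decomposition; so some bag has ≥ 3 vertices and tw(G) ≥ 2. Hence tw(G) = 2 exactly.

Treewidth 2.
One such decomposition:
Bags: B1 = {2, 3, 5}  B2 = {1, 2, 5}  B3 = {2, 3, 4}
Tree: B1–B2, B1–B3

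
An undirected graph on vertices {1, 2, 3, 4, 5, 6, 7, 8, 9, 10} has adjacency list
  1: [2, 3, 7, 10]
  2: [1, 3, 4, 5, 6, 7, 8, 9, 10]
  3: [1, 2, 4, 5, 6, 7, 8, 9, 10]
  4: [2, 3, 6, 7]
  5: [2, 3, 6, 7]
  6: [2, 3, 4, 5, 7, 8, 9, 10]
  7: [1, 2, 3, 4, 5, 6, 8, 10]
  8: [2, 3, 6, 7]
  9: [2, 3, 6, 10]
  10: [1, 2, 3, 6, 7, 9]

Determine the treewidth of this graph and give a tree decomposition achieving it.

Treewidth 4.
One optimal decomposition is:
Bags: B1 = {2, 3, 6, 7, 10}  B2 = {2, 3, 5, 6, 7}  B3 = {2, 3, 6, 7, 8}  B4 = {1, 2, 3, 7, 10}  B5 = {2, 3, 6, 9, 10}  B6 = {2, 3, 4, 6, 7}
Tree: B1–B2, B2–B3, B1–B4, B1–B5, B1–B6

The largest bag has 5 vertices, giving width 4; this decomposition certifies tw(G) ≤ 4. On the other hand G contains the 5-clique {1, 2, 3, 7, 10}. A clique must lie in a single bag of any decomposition, so no decomposition can have width below 4. Therefore the treewidth is 4.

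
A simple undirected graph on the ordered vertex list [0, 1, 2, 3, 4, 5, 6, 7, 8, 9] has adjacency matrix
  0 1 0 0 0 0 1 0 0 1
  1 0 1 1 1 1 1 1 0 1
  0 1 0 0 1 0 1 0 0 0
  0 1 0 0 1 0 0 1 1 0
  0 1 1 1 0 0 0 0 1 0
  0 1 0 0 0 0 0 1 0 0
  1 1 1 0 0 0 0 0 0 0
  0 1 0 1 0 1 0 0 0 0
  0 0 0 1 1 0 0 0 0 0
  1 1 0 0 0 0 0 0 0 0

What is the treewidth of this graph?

2

A width-2 tree decomposition is:
Bags: B1 = {1, 3, 7}  B2 = {1, 3, 4}  B3 = {3, 4, 8}  B4 = {1, 5, 7}  B5 = {1, 2, 4}  B6 = {1, 2, 6}  B7 = {0, 1, 6}  B8 = {0, 1, 9}
Tree: B1–B2, B2–B3, B1–B4, B2–B5, B5–B6, B6–B7, B7–B8
The largest bag has 3 vertices, giving width 2; this decomposition certifies tw(G) ≤ 2. For the lower bound, the 3 vertices {3, 4, 8} are pairwise adjacent, and any tree decomposition puts a clique entirely inside one bag — forcing width ≥ 2. Hence tw(G) = 2 exactly.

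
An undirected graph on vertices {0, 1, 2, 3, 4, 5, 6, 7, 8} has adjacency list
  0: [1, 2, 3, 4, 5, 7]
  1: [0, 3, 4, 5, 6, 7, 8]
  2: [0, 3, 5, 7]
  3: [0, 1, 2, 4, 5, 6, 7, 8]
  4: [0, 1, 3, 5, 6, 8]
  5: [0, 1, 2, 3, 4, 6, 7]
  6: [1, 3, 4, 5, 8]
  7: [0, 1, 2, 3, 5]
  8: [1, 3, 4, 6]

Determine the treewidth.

A width-4 tree decomposition is:
Bags: B1 = {1, 3, 4, 5, 6}  B2 = {0, 1, 3, 4, 5}  B3 = {1, 3, 4, 6, 8}  B4 = {0, 1, 3, 5, 7}  B5 = {0, 2, 3, 5, 7}
Tree: B1–B2, B1–B3, B2–B4, B4–B5
Each bag holds 5 vertices, so the decomposition has width 4, which upper-bounds the treewidth. Conversely, {1, 3, 4, 6, 8} is a clique of size 5, and the vertices of any clique must share a bag in every tree decomposition; so some bag has ≥ 5 vertices and tw(G) ≥ 4. Hence tw(G) = 4 exactly.

4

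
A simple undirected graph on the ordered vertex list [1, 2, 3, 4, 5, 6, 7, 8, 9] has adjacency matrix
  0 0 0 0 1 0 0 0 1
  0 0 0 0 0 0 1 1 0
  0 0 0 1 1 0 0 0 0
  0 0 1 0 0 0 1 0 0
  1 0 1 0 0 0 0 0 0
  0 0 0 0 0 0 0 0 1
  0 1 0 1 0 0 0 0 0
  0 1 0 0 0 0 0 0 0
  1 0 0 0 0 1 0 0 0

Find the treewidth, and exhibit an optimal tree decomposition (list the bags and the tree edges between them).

Every bag has size at most 2, so the width is 2 − 1 = 1 and tw(G) ≤ 1. Since G has at least one edge (e.g. 6–9), it is not an edgeless graph, so tw(G) ≥ 1. The upper and lower bounds meet at 1, so that is the treewidth.

Treewidth 1.
One optimal decomposition is:
Bags: B1 = {6, 9}  B2 = {1, 9}  B3 = {1, 5}  B4 = {3, 5}  B5 = {3, 4}  B6 = {4, 7}  B7 = {2, 7}  B8 = {2, 8}
Tree: B1–B2, B2–B3, B3–B4, B4–B5, B5–B6, B6–B7, B7–B8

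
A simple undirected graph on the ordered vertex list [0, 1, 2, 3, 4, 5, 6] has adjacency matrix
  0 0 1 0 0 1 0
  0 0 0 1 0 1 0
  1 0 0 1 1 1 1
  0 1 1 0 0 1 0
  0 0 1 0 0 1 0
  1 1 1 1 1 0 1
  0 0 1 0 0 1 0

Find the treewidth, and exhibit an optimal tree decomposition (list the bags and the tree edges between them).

Treewidth 2.
One optimal decomposition is:
Bags: B1 = {2, 3, 5}  B2 = {1, 3, 5}  B3 = {2, 5, 6}  B4 = {2, 4, 5}  B5 = {0, 2, 5}
Tree: B1–B2, B1–B3, B3–B4, B1–B5

Each bag holds 3 vertices, so the decomposition has width 2, which upper-bounds the treewidth. Conversely, {1, 3, 5} is a clique of size 3, and the vertices of any clique must share a bag in every tree decomposition; so some bag has ≥ 3 vertices and tw(G) ≥ 2. The upper and lower bounds meet at 2, so that is the treewidth.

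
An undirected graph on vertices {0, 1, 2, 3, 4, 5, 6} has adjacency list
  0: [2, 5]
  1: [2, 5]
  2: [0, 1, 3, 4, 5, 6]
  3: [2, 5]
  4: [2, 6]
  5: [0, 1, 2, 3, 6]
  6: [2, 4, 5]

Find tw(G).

2

A width-2 tree decomposition is:
Bags: B1 = {0, 2, 5}  B2 = {2, 5, 6}  B3 = {2, 4, 6}  B4 = {2, 3, 5}  B5 = {1, 2, 5}
Tree: B1–B2, B2–B3, B2–B4, B2–B5
Every bag has size at most 3, so the width is 3 − 1 = 2 and tw(G) ≤ 2. Conversely, {2, 4, 6} is a clique of size 3, and the vertices of any clique must share a bag in every tree decomposition; so some bag has ≥ 3 vertices and tw(G) ≥ 2. Combining the bounds, tw(G) = 2.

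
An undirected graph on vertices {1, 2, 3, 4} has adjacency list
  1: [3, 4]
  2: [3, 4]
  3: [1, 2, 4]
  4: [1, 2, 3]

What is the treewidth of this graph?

A width-2 tree decomposition is:
Bags: B1 = {2, 3, 4}  B2 = {1, 3, 4}
Tree: B1–B2
Each bag holds 3 vertices, so the decomposition has width 2, which upper-bounds the treewidth. Conversely, {1, 3, 4} is a clique of size 3, and the vertices of any clique must share a bag in every tree decomposition; so some bag has ≥ 3 vertices and tw(G) ≥ 2. The upper and lower bounds meet at 2, so that is the treewidth.

2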